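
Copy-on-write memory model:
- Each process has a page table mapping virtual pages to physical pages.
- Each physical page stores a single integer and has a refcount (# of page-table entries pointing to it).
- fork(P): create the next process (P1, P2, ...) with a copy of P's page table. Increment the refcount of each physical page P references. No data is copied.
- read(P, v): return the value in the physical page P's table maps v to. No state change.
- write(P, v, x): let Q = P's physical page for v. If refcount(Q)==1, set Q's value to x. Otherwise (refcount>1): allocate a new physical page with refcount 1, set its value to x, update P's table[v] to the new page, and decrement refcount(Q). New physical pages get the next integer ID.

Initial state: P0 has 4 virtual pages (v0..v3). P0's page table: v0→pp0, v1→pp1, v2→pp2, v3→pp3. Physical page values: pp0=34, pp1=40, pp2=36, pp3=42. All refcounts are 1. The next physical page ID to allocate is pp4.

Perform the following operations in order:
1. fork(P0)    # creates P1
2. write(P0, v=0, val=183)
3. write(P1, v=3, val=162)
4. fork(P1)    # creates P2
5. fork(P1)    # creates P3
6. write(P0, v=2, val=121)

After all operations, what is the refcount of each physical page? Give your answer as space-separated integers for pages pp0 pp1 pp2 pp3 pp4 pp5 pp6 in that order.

Op 1: fork(P0) -> P1. 4 ppages; refcounts: pp0:2 pp1:2 pp2:2 pp3:2
Op 2: write(P0, v0, 183). refcount(pp0)=2>1 -> COPY to pp4. 5 ppages; refcounts: pp0:1 pp1:2 pp2:2 pp3:2 pp4:1
Op 3: write(P1, v3, 162). refcount(pp3)=2>1 -> COPY to pp5. 6 ppages; refcounts: pp0:1 pp1:2 pp2:2 pp3:1 pp4:1 pp5:1
Op 4: fork(P1) -> P2. 6 ppages; refcounts: pp0:2 pp1:3 pp2:3 pp3:1 pp4:1 pp5:2
Op 5: fork(P1) -> P3. 6 ppages; refcounts: pp0:3 pp1:4 pp2:4 pp3:1 pp4:1 pp5:3
Op 6: write(P0, v2, 121). refcount(pp2)=4>1 -> COPY to pp6. 7 ppages; refcounts: pp0:3 pp1:4 pp2:3 pp3:1 pp4:1 pp5:3 pp6:1

Answer: 3 4 3 1 1 3 1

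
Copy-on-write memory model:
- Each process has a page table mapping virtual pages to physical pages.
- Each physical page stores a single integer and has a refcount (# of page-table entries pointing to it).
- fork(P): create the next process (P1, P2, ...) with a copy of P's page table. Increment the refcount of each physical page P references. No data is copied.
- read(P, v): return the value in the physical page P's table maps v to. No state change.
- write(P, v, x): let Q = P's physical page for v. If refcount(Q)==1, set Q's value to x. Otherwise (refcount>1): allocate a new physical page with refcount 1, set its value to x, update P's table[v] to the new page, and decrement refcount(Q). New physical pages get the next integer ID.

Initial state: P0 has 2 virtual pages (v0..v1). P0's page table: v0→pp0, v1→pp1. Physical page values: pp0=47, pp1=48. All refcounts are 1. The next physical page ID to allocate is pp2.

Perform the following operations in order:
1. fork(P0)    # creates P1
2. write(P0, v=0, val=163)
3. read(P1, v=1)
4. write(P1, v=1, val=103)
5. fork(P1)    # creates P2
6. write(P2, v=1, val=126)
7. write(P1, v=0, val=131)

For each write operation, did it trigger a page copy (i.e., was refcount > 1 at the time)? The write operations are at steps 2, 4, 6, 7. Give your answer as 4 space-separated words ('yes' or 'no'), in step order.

Op 1: fork(P0) -> P1. 2 ppages; refcounts: pp0:2 pp1:2
Op 2: write(P0, v0, 163). refcount(pp0)=2>1 -> COPY to pp2. 3 ppages; refcounts: pp0:1 pp1:2 pp2:1
Op 3: read(P1, v1) -> 48. No state change.
Op 4: write(P1, v1, 103). refcount(pp1)=2>1 -> COPY to pp3. 4 ppages; refcounts: pp0:1 pp1:1 pp2:1 pp3:1
Op 5: fork(P1) -> P2. 4 ppages; refcounts: pp0:2 pp1:1 pp2:1 pp3:2
Op 6: write(P2, v1, 126). refcount(pp3)=2>1 -> COPY to pp4. 5 ppages; refcounts: pp0:2 pp1:1 pp2:1 pp3:1 pp4:1
Op 7: write(P1, v0, 131). refcount(pp0)=2>1 -> COPY to pp5. 6 ppages; refcounts: pp0:1 pp1:1 pp2:1 pp3:1 pp4:1 pp5:1

yes yes yes yes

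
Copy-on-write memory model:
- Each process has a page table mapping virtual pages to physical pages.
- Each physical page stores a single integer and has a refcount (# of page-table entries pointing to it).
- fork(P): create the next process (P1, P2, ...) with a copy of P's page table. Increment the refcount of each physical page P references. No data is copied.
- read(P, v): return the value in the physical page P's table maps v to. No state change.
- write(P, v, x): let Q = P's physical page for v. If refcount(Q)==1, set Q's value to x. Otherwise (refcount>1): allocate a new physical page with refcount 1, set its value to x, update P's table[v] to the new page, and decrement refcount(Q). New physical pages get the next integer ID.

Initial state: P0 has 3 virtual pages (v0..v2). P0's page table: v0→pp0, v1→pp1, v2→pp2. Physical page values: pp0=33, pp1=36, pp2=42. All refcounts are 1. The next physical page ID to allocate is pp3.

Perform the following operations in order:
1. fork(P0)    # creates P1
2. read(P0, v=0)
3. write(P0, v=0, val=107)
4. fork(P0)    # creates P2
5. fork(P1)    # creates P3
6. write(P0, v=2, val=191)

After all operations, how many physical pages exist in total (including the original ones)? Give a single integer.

Op 1: fork(P0) -> P1. 3 ppages; refcounts: pp0:2 pp1:2 pp2:2
Op 2: read(P0, v0) -> 33. No state change.
Op 3: write(P0, v0, 107). refcount(pp0)=2>1 -> COPY to pp3. 4 ppages; refcounts: pp0:1 pp1:2 pp2:2 pp3:1
Op 4: fork(P0) -> P2. 4 ppages; refcounts: pp0:1 pp1:3 pp2:3 pp3:2
Op 5: fork(P1) -> P3. 4 ppages; refcounts: pp0:2 pp1:4 pp2:4 pp3:2
Op 6: write(P0, v2, 191). refcount(pp2)=4>1 -> COPY to pp4. 5 ppages; refcounts: pp0:2 pp1:4 pp2:3 pp3:2 pp4:1

Answer: 5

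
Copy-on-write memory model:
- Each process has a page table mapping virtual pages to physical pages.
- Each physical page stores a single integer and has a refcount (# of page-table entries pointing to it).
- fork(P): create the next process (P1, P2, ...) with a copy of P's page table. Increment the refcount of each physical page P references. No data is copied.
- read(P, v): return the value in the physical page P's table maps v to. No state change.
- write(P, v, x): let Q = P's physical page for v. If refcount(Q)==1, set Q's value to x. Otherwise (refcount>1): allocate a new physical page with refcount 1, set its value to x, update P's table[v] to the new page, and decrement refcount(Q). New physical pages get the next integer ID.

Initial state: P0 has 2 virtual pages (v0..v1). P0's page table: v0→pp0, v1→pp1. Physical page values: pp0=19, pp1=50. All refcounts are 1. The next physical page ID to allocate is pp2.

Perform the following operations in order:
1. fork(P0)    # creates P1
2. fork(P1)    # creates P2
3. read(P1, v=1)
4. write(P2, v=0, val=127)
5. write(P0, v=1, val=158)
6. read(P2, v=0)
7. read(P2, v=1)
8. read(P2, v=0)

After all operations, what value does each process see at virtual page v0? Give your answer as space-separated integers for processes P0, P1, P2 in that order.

Answer: 19 19 127

Derivation:
Op 1: fork(P0) -> P1. 2 ppages; refcounts: pp0:2 pp1:2
Op 2: fork(P1) -> P2. 2 ppages; refcounts: pp0:3 pp1:3
Op 3: read(P1, v1) -> 50. No state change.
Op 4: write(P2, v0, 127). refcount(pp0)=3>1 -> COPY to pp2. 3 ppages; refcounts: pp0:2 pp1:3 pp2:1
Op 5: write(P0, v1, 158). refcount(pp1)=3>1 -> COPY to pp3. 4 ppages; refcounts: pp0:2 pp1:2 pp2:1 pp3:1
Op 6: read(P2, v0) -> 127. No state change.
Op 7: read(P2, v1) -> 50. No state change.
Op 8: read(P2, v0) -> 127. No state change.
P0: v0 -> pp0 = 19
P1: v0 -> pp0 = 19
P2: v0 -> pp2 = 127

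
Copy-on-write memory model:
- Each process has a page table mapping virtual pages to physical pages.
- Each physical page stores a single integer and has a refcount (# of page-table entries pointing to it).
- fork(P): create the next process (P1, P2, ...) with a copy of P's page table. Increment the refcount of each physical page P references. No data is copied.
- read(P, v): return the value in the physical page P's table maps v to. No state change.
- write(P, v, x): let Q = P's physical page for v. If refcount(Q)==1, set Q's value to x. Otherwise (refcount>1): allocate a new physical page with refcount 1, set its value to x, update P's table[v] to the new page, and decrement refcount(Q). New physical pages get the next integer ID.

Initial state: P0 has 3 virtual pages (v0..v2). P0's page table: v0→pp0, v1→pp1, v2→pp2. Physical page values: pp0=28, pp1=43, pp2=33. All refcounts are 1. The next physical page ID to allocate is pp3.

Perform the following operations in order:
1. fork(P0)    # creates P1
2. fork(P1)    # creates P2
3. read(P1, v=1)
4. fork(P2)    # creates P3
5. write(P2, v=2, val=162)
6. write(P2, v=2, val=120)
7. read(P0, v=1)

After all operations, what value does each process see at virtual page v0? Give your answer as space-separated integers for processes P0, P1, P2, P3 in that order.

Op 1: fork(P0) -> P1. 3 ppages; refcounts: pp0:2 pp1:2 pp2:2
Op 2: fork(P1) -> P2. 3 ppages; refcounts: pp0:3 pp1:3 pp2:3
Op 3: read(P1, v1) -> 43. No state change.
Op 4: fork(P2) -> P3. 3 ppages; refcounts: pp0:4 pp1:4 pp2:4
Op 5: write(P2, v2, 162). refcount(pp2)=4>1 -> COPY to pp3. 4 ppages; refcounts: pp0:4 pp1:4 pp2:3 pp3:1
Op 6: write(P2, v2, 120). refcount(pp3)=1 -> write in place. 4 ppages; refcounts: pp0:4 pp1:4 pp2:3 pp3:1
Op 7: read(P0, v1) -> 43. No state change.
P0: v0 -> pp0 = 28
P1: v0 -> pp0 = 28
P2: v0 -> pp0 = 28
P3: v0 -> pp0 = 28

Answer: 28 28 28 28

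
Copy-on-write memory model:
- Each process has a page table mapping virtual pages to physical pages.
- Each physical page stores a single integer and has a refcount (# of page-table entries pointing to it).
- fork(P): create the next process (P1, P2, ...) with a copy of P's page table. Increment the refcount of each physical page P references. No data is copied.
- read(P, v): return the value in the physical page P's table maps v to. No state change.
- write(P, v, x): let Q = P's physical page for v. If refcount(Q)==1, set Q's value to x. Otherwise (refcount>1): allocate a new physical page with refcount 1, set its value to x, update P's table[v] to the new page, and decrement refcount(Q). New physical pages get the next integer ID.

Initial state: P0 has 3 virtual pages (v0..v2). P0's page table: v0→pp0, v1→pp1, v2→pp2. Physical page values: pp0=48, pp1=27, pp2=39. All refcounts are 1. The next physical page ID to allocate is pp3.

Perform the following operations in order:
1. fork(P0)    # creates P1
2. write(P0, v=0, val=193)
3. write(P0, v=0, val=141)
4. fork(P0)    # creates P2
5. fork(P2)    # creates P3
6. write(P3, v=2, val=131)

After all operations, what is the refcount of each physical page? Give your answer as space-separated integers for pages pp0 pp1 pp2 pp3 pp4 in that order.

Answer: 1 4 3 3 1

Derivation:
Op 1: fork(P0) -> P1. 3 ppages; refcounts: pp0:2 pp1:2 pp2:2
Op 2: write(P0, v0, 193). refcount(pp0)=2>1 -> COPY to pp3. 4 ppages; refcounts: pp0:1 pp1:2 pp2:2 pp3:1
Op 3: write(P0, v0, 141). refcount(pp3)=1 -> write in place. 4 ppages; refcounts: pp0:1 pp1:2 pp2:2 pp3:1
Op 4: fork(P0) -> P2. 4 ppages; refcounts: pp0:1 pp1:3 pp2:3 pp3:2
Op 5: fork(P2) -> P3. 4 ppages; refcounts: pp0:1 pp1:4 pp2:4 pp3:3
Op 6: write(P3, v2, 131). refcount(pp2)=4>1 -> COPY to pp4. 5 ppages; refcounts: pp0:1 pp1:4 pp2:3 pp3:3 pp4:1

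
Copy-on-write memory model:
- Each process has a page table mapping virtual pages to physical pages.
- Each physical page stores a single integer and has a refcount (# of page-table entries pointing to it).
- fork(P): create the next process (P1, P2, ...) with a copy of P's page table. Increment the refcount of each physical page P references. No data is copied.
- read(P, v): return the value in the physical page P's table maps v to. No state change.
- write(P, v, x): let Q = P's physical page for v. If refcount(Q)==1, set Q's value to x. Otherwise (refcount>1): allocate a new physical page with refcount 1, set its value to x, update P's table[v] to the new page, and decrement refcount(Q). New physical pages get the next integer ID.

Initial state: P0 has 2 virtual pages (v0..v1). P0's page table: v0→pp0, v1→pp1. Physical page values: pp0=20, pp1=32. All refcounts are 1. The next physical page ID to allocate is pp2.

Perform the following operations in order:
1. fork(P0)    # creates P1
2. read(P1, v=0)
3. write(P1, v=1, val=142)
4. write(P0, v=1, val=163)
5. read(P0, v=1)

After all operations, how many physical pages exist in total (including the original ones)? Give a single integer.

Op 1: fork(P0) -> P1. 2 ppages; refcounts: pp0:2 pp1:2
Op 2: read(P1, v0) -> 20. No state change.
Op 3: write(P1, v1, 142). refcount(pp1)=2>1 -> COPY to pp2. 3 ppages; refcounts: pp0:2 pp1:1 pp2:1
Op 4: write(P0, v1, 163). refcount(pp1)=1 -> write in place. 3 ppages; refcounts: pp0:2 pp1:1 pp2:1
Op 5: read(P0, v1) -> 163. No state change.

Answer: 3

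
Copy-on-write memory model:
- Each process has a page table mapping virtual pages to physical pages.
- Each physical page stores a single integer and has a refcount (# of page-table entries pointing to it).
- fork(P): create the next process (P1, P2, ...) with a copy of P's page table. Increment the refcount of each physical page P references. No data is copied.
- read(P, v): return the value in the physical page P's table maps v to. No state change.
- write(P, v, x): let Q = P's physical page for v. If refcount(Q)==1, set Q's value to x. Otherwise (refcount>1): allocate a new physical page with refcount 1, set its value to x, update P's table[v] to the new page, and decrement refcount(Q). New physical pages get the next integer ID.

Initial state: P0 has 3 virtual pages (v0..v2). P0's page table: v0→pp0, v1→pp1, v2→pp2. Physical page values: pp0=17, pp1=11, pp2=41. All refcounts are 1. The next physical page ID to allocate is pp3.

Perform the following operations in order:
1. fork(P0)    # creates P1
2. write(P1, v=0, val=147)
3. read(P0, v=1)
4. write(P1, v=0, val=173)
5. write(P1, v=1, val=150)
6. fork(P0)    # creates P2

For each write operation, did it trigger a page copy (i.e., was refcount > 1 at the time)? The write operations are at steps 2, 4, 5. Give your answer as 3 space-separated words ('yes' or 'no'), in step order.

Op 1: fork(P0) -> P1. 3 ppages; refcounts: pp0:2 pp1:2 pp2:2
Op 2: write(P1, v0, 147). refcount(pp0)=2>1 -> COPY to pp3. 4 ppages; refcounts: pp0:1 pp1:2 pp2:2 pp3:1
Op 3: read(P0, v1) -> 11. No state change.
Op 4: write(P1, v0, 173). refcount(pp3)=1 -> write in place. 4 ppages; refcounts: pp0:1 pp1:2 pp2:2 pp3:1
Op 5: write(P1, v1, 150). refcount(pp1)=2>1 -> COPY to pp4. 5 ppages; refcounts: pp0:1 pp1:1 pp2:2 pp3:1 pp4:1
Op 6: fork(P0) -> P2. 5 ppages; refcounts: pp0:2 pp1:2 pp2:3 pp3:1 pp4:1

yes no yes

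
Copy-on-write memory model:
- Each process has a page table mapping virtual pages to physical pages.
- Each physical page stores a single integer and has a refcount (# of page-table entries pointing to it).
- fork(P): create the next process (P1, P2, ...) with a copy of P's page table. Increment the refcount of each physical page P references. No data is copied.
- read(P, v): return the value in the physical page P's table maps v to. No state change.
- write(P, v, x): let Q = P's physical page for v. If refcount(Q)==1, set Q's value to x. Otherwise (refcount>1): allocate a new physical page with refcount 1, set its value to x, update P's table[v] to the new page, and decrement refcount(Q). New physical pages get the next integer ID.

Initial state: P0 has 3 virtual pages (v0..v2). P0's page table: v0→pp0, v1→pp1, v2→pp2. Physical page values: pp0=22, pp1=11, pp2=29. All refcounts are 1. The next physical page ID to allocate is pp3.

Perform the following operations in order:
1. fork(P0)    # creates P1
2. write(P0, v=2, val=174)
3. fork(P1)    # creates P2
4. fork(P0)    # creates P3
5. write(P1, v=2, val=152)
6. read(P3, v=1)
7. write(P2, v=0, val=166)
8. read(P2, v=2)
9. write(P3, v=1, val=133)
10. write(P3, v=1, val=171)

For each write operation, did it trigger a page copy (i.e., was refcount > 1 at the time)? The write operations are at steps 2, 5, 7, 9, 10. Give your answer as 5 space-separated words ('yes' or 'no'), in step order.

Op 1: fork(P0) -> P1. 3 ppages; refcounts: pp0:2 pp1:2 pp2:2
Op 2: write(P0, v2, 174). refcount(pp2)=2>1 -> COPY to pp3. 4 ppages; refcounts: pp0:2 pp1:2 pp2:1 pp3:1
Op 3: fork(P1) -> P2. 4 ppages; refcounts: pp0:3 pp1:3 pp2:2 pp3:1
Op 4: fork(P0) -> P3. 4 ppages; refcounts: pp0:4 pp1:4 pp2:2 pp3:2
Op 5: write(P1, v2, 152). refcount(pp2)=2>1 -> COPY to pp4. 5 ppages; refcounts: pp0:4 pp1:4 pp2:1 pp3:2 pp4:1
Op 6: read(P3, v1) -> 11. No state change.
Op 7: write(P2, v0, 166). refcount(pp0)=4>1 -> COPY to pp5. 6 ppages; refcounts: pp0:3 pp1:4 pp2:1 pp3:2 pp4:1 pp5:1
Op 8: read(P2, v2) -> 29. No state change.
Op 9: write(P3, v1, 133). refcount(pp1)=4>1 -> COPY to pp6. 7 ppages; refcounts: pp0:3 pp1:3 pp2:1 pp3:2 pp4:1 pp5:1 pp6:1
Op 10: write(P3, v1, 171). refcount(pp6)=1 -> write in place. 7 ppages; refcounts: pp0:3 pp1:3 pp2:1 pp3:2 pp4:1 pp5:1 pp6:1

yes yes yes yes no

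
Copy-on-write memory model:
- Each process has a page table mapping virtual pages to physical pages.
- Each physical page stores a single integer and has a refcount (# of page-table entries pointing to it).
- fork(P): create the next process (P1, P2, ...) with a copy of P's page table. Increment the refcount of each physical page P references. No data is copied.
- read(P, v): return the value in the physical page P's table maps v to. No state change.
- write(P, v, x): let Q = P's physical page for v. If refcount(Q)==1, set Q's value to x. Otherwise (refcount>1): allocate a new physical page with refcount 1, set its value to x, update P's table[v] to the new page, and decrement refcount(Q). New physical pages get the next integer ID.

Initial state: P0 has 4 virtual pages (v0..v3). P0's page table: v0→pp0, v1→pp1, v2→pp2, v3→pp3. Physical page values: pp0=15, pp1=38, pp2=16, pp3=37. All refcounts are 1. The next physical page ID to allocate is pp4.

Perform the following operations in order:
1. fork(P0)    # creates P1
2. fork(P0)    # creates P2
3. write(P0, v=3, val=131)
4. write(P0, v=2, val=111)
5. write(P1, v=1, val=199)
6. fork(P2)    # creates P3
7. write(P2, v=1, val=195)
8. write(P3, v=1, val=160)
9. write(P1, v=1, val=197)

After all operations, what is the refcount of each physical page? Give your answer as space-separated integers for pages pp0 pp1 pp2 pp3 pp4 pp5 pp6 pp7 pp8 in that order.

Op 1: fork(P0) -> P1. 4 ppages; refcounts: pp0:2 pp1:2 pp2:2 pp3:2
Op 2: fork(P0) -> P2. 4 ppages; refcounts: pp0:3 pp1:3 pp2:3 pp3:3
Op 3: write(P0, v3, 131). refcount(pp3)=3>1 -> COPY to pp4. 5 ppages; refcounts: pp0:3 pp1:3 pp2:3 pp3:2 pp4:1
Op 4: write(P0, v2, 111). refcount(pp2)=3>1 -> COPY to pp5. 6 ppages; refcounts: pp0:3 pp1:3 pp2:2 pp3:2 pp4:1 pp5:1
Op 5: write(P1, v1, 199). refcount(pp1)=3>1 -> COPY to pp6. 7 ppages; refcounts: pp0:3 pp1:2 pp2:2 pp3:2 pp4:1 pp5:1 pp6:1
Op 6: fork(P2) -> P3. 7 ppages; refcounts: pp0:4 pp1:3 pp2:3 pp3:3 pp4:1 pp5:1 pp6:1
Op 7: write(P2, v1, 195). refcount(pp1)=3>1 -> COPY to pp7. 8 ppages; refcounts: pp0:4 pp1:2 pp2:3 pp3:3 pp4:1 pp5:1 pp6:1 pp7:1
Op 8: write(P3, v1, 160). refcount(pp1)=2>1 -> COPY to pp8. 9 ppages; refcounts: pp0:4 pp1:1 pp2:3 pp3:3 pp4:1 pp5:1 pp6:1 pp7:1 pp8:1
Op 9: write(P1, v1, 197). refcount(pp6)=1 -> write in place. 9 ppages; refcounts: pp0:4 pp1:1 pp2:3 pp3:3 pp4:1 pp5:1 pp6:1 pp7:1 pp8:1

Answer: 4 1 3 3 1 1 1 1 1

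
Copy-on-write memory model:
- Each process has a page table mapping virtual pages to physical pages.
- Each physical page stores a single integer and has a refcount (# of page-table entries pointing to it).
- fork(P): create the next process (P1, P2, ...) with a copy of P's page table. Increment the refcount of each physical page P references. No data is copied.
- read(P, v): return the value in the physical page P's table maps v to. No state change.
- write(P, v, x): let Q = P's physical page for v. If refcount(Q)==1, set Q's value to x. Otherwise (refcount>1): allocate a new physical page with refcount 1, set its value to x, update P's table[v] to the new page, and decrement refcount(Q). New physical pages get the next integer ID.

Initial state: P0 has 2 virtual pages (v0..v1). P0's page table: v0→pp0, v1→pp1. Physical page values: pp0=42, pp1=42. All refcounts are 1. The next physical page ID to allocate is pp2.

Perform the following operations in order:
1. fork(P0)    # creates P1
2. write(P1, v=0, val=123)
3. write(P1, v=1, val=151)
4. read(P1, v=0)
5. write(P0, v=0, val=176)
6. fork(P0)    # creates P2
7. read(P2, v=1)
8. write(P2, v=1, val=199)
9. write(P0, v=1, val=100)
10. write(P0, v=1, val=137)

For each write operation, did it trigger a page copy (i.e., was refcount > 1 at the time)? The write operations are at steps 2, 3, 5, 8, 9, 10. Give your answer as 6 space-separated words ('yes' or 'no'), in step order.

Op 1: fork(P0) -> P1. 2 ppages; refcounts: pp0:2 pp1:2
Op 2: write(P1, v0, 123). refcount(pp0)=2>1 -> COPY to pp2. 3 ppages; refcounts: pp0:1 pp1:2 pp2:1
Op 3: write(P1, v1, 151). refcount(pp1)=2>1 -> COPY to pp3. 4 ppages; refcounts: pp0:1 pp1:1 pp2:1 pp3:1
Op 4: read(P1, v0) -> 123. No state change.
Op 5: write(P0, v0, 176). refcount(pp0)=1 -> write in place. 4 ppages; refcounts: pp0:1 pp1:1 pp2:1 pp3:1
Op 6: fork(P0) -> P2. 4 ppages; refcounts: pp0:2 pp1:2 pp2:1 pp3:1
Op 7: read(P2, v1) -> 42. No state change.
Op 8: write(P2, v1, 199). refcount(pp1)=2>1 -> COPY to pp4. 5 ppages; refcounts: pp0:2 pp1:1 pp2:1 pp3:1 pp4:1
Op 9: write(P0, v1, 100). refcount(pp1)=1 -> write in place. 5 ppages; refcounts: pp0:2 pp1:1 pp2:1 pp3:1 pp4:1
Op 10: write(P0, v1, 137). refcount(pp1)=1 -> write in place. 5 ppages; refcounts: pp0:2 pp1:1 pp2:1 pp3:1 pp4:1

yes yes no yes no no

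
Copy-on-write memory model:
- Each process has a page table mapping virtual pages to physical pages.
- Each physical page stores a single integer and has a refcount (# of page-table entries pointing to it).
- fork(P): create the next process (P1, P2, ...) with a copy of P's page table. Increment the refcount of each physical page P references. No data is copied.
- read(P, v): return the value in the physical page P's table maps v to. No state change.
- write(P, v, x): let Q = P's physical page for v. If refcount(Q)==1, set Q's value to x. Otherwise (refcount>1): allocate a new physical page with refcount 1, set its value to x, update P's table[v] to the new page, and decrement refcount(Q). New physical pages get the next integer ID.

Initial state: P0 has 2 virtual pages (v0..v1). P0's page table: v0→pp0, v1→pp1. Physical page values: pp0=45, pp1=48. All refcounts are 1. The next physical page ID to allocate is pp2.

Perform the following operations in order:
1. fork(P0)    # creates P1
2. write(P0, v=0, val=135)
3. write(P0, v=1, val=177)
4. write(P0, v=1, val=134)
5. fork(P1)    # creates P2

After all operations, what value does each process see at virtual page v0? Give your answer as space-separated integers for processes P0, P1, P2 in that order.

Answer: 135 45 45

Derivation:
Op 1: fork(P0) -> P1. 2 ppages; refcounts: pp0:2 pp1:2
Op 2: write(P0, v0, 135). refcount(pp0)=2>1 -> COPY to pp2. 3 ppages; refcounts: pp0:1 pp1:2 pp2:1
Op 3: write(P0, v1, 177). refcount(pp1)=2>1 -> COPY to pp3. 4 ppages; refcounts: pp0:1 pp1:1 pp2:1 pp3:1
Op 4: write(P0, v1, 134). refcount(pp3)=1 -> write in place. 4 ppages; refcounts: pp0:1 pp1:1 pp2:1 pp3:1
Op 5: fork(P1) -> P2. 4 ppages; refcounts: pp0:2 pp1:2 pp2:1 pp3:1
P0: v0 -> pp2 = 135
P1: v0 -> pp0 = 45
P2: v0 -> pp0 = 45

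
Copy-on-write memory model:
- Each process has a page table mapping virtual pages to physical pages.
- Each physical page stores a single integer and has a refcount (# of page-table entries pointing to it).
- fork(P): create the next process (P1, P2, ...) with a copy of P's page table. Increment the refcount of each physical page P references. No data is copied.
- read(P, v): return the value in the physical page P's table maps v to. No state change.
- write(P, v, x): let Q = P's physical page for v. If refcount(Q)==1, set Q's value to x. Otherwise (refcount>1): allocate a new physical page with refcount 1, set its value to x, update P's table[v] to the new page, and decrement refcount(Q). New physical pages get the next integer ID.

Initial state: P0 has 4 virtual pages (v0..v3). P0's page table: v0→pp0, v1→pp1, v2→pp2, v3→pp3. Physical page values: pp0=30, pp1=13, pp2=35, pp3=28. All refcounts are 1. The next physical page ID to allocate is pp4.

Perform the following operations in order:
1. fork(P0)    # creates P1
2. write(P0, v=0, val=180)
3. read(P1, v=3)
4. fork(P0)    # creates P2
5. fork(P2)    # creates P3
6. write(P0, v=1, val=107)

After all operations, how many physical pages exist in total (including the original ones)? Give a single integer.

Op 1: fork(P0) -> P1. 4 ppages; refcounts: pp0:2 pp1:2 pp2:2 pp3:2
Op 2: write(P0, v0, 180). refcount(pp0)=2>1 -> COPY to pp4. 5 ppages; refcounts: pp0:1 pp1:2 pp2:2 pp3:2 pp4:1
Op 3: read(P1, v3) -> 28. No state change.
Op 4: fork(P0) -> P2. 5 ppages; refcounts: pp0:1 pp1:3 pp2:3 pp3:3 pp4:2
Op 5: fork(P2) -> P3. 5 ppages; refcounts: pp0:1 pp1:4 pp2:4 pp3:4 pp4:3
Op 6: write(P0, v1, 107). refcount(pp1)=4>1 -> COPY to pp5. 6 ppages; refcounts: pp0:1 pp1:3 pp2:4 pp3:4 pp4:3 pp5:1

Answer: 6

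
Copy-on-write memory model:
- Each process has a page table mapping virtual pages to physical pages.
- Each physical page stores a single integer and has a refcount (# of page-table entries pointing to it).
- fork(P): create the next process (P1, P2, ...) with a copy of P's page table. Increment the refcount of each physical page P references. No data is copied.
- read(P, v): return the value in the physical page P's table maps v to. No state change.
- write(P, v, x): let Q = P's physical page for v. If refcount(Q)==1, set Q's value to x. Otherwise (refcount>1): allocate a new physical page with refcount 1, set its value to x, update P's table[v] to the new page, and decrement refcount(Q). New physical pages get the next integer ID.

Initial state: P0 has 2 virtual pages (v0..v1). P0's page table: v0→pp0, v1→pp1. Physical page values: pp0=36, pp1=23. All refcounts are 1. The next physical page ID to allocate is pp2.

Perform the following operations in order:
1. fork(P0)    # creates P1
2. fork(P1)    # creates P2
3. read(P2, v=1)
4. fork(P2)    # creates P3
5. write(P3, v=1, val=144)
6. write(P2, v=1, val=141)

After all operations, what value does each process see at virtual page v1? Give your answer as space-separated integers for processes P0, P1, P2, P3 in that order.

Answer: 23 23 141 144

Derivation:
Op 1: fork(P0) -> P1. 2 ppages; refcounts: pp0:2 pp1:2
Op 2: fork(P1) -> P2. 2 ppages; refcounts: pp0:3 pp1:3
Op 3: read(P2, v1) -> 23. No state change.
Op 4: fork(P2) -> P3. 2 ppages; refcounts: pp0:4 pp1:4
Op 5: write(P3, v1, 144). refcount(pp1)=4>1 -> COPY to pp2. 3 ppages; refcounts: pp0:4 pp1:3 pp2:1
Op 6: write(P2, v1, 141). refcount(pp1)=3>1 -> COPY to pp3. 4 ppages; refcounts: pp0:4 pp1:2 pp2:1 pp3:1
P0: v1 -> pp1 = 23
P1: v1 -> pp1 = 23
P2: v1 -> pp3 = 141
P3: v1 -> pp2 = 144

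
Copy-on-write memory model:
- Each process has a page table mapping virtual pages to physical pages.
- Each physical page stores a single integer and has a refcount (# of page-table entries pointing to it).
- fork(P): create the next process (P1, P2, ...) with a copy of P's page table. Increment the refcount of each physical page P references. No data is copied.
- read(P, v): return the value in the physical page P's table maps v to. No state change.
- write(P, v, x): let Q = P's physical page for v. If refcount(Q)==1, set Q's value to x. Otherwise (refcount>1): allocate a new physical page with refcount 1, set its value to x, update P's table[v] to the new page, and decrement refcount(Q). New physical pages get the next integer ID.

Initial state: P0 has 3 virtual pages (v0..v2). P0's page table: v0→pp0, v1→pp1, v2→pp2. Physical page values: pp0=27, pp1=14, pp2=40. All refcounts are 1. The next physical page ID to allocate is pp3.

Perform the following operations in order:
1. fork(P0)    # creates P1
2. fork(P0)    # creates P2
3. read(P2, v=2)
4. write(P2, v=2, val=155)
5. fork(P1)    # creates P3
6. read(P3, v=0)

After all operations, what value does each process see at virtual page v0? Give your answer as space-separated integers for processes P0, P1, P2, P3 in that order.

Op 1: fork(P0) -> P1. 3 ppages; refcounts: pp0:2 pp1:2 pp2:2
Op 2: fork(P0) -> P2. 3 ppages; refcounts: pp0:3 pp1:3 pp2:3
Op 3: read(P2, v2) -> 40. No state change.
Op 4: write(P2, v2, 155). refcount(pp2)=3>1 -> COPY to pp3. 4 ppages; refcounts: pp0:3 pp1:3 pp2:2 pp3:1
Op 5: fork(P1) -> P3. 4 ppages; refcounts: pp0:4 pp1:4 pp2:3 pp3:1
Op 6: read(P3, v0) -> 27. No state change.
P0: v0 -> pp0 = 27
P1: v0 -> pp0 = 27
P2: v0 -> pp0 = 27
P3: v0 -> pp0 = 27

Answer: 27 27 27 27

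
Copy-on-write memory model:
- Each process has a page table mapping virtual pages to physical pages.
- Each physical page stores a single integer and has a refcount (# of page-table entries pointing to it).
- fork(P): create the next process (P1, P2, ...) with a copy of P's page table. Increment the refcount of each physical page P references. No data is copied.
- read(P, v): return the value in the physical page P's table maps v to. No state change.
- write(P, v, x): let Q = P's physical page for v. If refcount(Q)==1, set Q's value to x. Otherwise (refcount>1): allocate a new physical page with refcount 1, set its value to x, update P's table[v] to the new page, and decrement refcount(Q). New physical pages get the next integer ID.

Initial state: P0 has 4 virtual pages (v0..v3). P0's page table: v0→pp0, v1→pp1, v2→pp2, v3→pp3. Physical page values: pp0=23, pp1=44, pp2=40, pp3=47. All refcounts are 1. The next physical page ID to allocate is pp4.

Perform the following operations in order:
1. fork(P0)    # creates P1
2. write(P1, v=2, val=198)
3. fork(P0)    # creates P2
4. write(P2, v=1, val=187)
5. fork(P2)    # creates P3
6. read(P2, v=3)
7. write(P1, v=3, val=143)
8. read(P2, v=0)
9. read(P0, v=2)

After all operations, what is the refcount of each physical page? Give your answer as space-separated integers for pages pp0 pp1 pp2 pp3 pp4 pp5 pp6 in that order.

Op 1: fork(P0) -> P1. 4 ppages; refcounts: pp0:2 pp1:2 pp2:2 pp3:2
Op 2: write(P1, v2, 198). refcount(pp2)=2>1 -> COPY to pp4. 5 ppages; refcounts: pp0:2 pp1:2 pp2:1 pp3:2 pp4:1
Op 3: fork(P0) -> P2. 5 ppages; refcounts: pp0:3 pp1:3 pp2:2 pp3:3 pp4:1
Op 4: write(P2, v1, 187). refcount(pp1)=3>1 -> COPY to pp5. 6 ppages; refcounts: pp0:3 pp1:2 pp2:2 pp3:3 pp4:1 pp5:1
Op 5: fork(P2) -> P3. 6 ppages; refcounts: pp0:4 pp1:2 pp2:3 pp3:4 pp4:1 pp5:2
Op 6: read(P2, v3) -> 47. No state change.
Op 7: write(P1, v3, 143). refcount(pp3)=4>1 -> COPY to pp6. 7 ppages; refcounts: pp0:4 pp1:2 pp2:3 pp3:3 pp4:1 pp5:2 pp6:1
Op 8: read(P2, v0) -> 23. No state change.
Op 9: read(P0, v2) -> 40. No state change.

Answer: 4 2 3 3 1 2 1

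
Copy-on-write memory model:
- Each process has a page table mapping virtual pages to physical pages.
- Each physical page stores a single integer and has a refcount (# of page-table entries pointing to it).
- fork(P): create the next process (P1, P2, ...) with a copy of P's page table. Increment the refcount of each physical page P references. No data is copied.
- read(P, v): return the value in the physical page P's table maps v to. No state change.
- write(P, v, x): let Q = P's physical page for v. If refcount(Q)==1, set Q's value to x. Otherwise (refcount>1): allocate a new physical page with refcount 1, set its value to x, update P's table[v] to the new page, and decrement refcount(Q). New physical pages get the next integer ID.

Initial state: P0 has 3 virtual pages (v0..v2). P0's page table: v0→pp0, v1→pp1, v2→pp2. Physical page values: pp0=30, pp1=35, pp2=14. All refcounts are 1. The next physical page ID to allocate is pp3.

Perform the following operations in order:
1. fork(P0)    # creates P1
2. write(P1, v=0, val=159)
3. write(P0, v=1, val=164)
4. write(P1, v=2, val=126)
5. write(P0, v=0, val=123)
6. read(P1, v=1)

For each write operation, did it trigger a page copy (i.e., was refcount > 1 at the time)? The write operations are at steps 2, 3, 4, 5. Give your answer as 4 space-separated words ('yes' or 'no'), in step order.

Op 1: fork(P0) -> P1. 3 ppages; refcounts: pp0:2 pp1:2 pp2:2
Op 2: write(P1, v0, 159). refcount(pp0)=2>1 -> COPY to pp3. 4 ppages; refcounts: pp0:1 pp1:2 pp2:2 pp3:1
Op 3: write(P0, v1, 164). refcount(pp1)=2>1 -> COPY to pp4. 5 ppages; refcounts: pp0:1 pp1:1 pp2:2 pp3:1 pp4:1
Op 4: write(P1, v2, 126). refcount(pp2)=2>1 -> COPY to pp5. 6 ppages; refcounts: pp0:1 pp1:1 pp2:1 pp3:1 pp4:1 pp5:1
Op 5: write(P0, v0, 123). refcount(pp0)=1 -> write in place. 6 ppages; refcounts: pp0:1 pp1:1 pp2:1 pp3:1 pp4:1 pp5:1
Op 6: read(P1, v1) -> 35. No state change.

yes yes yes no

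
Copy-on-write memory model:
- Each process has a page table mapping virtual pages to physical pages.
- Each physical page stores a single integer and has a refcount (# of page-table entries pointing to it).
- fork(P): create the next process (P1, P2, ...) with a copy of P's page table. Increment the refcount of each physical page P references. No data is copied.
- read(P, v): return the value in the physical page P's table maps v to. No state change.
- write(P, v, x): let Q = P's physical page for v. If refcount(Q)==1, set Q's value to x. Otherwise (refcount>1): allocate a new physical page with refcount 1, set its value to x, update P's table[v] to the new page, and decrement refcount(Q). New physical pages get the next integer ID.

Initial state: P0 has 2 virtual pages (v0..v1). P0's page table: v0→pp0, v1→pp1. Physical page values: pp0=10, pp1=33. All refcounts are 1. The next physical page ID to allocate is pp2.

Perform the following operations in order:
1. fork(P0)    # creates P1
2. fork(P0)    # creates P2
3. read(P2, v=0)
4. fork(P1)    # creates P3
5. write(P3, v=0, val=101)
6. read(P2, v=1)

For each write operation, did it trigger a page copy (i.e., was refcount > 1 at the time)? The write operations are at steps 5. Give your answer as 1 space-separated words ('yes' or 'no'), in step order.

Op 1: fork(P0) -> P1. 2 ppages; refcounts: pp0:2 pp1:2
Op 2: fork(P0) -> P2. 2 ppages; refcounts: pp0:3 pp1:3
Op 3: read(P2, v0) -> 10. No state change.
Op 4: fork(P1) -> P3. 2 ppages; refcounts: pp0:4 pp1:4
Op 5: write(P3, v0, 101). refcount(pp0)=4>1 -> COPY to pp2. 3 ppages; refcounts: pp0:3 pp1:4 pp2:1
Op 6: read(P2, v1) -> 33. No state change.

yes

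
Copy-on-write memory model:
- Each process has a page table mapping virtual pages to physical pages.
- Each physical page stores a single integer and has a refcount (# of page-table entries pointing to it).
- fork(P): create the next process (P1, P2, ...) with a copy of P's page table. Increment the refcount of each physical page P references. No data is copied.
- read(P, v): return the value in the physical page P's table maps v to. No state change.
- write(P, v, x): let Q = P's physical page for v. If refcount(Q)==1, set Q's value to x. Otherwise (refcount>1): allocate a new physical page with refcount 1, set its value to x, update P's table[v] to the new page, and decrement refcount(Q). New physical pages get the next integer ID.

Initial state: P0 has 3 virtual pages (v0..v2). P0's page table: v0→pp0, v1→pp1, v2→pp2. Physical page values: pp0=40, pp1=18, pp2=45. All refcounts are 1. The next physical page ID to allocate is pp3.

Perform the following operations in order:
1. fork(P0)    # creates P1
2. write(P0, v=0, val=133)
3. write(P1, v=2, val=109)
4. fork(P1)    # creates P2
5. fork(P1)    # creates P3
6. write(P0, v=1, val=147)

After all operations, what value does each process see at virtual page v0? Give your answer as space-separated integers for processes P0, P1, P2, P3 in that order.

Answer: 133 40 40 40

Derivation:
Op 1: fork(P0) -> P1. 3 ppages; refcounts: pp0:2 pp1:2 pp2:2
Op 2: write(P0, v0, 133). refcount(pp0)=2>1 -> COPY to pp3. 4 ppages; refcounts: pp0:1 pp1:2 pp2:2 pp3:1
Op 3: write(P1, v2, 109). refcount(pp2)=2>1 -> COPY to pp4. 5 ppages; refcounts: pp0:1 pp1:2 pp2:1 pp3:1 pp4:1
Op 4: fork(P1) -> P2. 5 ppages; refcounts: pp0:2 pp1:3 pp2:1 pp3:1 pp4:2
Op 5: fork(P1) -> P3. 5 ppages; refcounts: pp0:3 pp1:4 pp2:1 pp3:1 pp4:3
Op 6: write(P0, v1, 147). refcount(pp1)=4>1 -> COPY to pp5. 6 ppages; refcounts: pp0:3 pp1:3 pp2:1 pp3:1 pp4:3 pp5:1
P0: v0 -> pp3 = 133
P1: v0 -> pp0 = 40
P2: v0 -> pp0 = 40
P3: v0 -> pp0 = 40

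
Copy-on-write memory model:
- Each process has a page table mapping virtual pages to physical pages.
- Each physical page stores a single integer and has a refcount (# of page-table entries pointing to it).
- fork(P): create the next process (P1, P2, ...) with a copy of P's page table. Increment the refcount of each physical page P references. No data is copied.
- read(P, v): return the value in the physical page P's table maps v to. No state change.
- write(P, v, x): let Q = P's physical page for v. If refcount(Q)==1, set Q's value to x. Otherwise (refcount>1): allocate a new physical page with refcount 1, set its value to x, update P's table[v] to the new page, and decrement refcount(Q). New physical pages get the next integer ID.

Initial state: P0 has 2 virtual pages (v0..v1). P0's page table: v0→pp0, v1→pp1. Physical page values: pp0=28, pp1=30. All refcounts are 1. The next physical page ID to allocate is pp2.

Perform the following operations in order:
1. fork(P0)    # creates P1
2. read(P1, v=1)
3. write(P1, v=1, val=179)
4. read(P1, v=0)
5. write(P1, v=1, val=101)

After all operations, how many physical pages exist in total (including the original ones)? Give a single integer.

Answer: 3

Derivation:
Op 1: fork(P0) -> P1. 2 ppages; refcounts: pp0:2 pp1:2
Op 2: read(P1, v1) -> 30. No state change.
Op 3: write(P1, v1, 179). refcount(pp1)=2>1 -> COPY to pp2. 3 ppages; refcounts: pp0:2 pp1:1 pp2:1
Op 4: read(P1, v0) -> 28. No state change.
Op 5: write(P1, v1, 101). refcount(pp2)=1 -> write in place. 3 ppages; refcounts: pp0:2 pp1:1 pp2:1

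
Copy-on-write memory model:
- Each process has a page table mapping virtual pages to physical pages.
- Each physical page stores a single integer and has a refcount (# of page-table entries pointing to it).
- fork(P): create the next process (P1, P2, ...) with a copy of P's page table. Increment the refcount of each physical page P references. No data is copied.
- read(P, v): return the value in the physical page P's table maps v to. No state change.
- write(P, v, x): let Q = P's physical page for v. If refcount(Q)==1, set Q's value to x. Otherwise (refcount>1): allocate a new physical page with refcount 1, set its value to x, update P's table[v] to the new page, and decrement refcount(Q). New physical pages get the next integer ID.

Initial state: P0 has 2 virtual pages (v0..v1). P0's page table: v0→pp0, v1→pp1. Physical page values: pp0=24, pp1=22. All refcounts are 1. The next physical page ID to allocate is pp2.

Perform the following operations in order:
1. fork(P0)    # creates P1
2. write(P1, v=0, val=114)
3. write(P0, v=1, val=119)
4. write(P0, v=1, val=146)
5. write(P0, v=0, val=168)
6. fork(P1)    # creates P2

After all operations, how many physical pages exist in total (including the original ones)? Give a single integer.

Answer: 4

Derivation:
Op 1: fork(P0) -> P1. 2 ppages; refcounts: pp0:2 pp1:2
Op 2: write(P1, v0, 114). refcount(pp0)=2>1 -> COPY to pp2. 3 ppages; refcounts: pp0:1 pp1:2 pp2:1
Op 3: write(P0, v1, 119). refcount(pp1)=2>1 -> COPY to pp3. 4 ppages; refcounts: pp0:1 pp1:1 pp2:1 pp3:1
Op 4: write(P0, v1, 146). refcount(pp3)=1 -> write in place. 4 ppages; refcounts: pp0:1 pp1:1 pp2:1 pp3:1
Op 5: write(P0, v0, 168). refcount(pp0)=1 -> write in place. 4 ppages; refcounts: pp0:1 pp1:1 pp2:1 pp3:1
Op 6: fork(P1) -> P2. 4 ppages; refcounts: pp0:1 pp1:2 pp2:2 pp3:1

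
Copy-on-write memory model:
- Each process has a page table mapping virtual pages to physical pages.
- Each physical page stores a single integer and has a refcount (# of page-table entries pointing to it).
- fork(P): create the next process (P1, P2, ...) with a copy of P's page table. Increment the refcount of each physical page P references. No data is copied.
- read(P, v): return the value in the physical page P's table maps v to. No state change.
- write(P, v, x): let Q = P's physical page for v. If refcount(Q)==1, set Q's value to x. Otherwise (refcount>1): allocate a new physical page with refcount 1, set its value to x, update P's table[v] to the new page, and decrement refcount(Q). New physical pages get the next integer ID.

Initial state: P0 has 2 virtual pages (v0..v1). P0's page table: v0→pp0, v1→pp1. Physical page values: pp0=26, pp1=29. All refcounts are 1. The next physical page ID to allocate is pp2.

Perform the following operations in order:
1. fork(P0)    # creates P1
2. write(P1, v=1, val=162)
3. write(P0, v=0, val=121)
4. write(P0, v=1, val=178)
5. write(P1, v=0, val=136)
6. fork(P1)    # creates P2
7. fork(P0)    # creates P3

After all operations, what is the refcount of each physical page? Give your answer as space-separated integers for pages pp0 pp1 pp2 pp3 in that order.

Op 1: fork(P0) -> P1. 2 ppages; refcounts: pp0:2 pp1:2
Op 2: write(P1, v1, 162). refcount(pp1)=2>1 -> COPY to pp2. 3 ppages; refcounts: pp0:2 pp1:1 pp2:1
Op 3: write(P0, v0, 121). refcount(pp0)=2>1 -> COPY to pp3. 4 ppages; refcounts: pp0:1 pp1:1 pp2:1 pp3:1
Op 4: write(P0, v1, 178). refcount(pp1)=1 -> write in place. 4 ppages; refcounts: pp0:1 pp1:1 pp2:1 pp3:1
Op 5: write(P1, v0, 136). refcount(pp0)=1 -> write in place. 4 ppages; refcounts: pp0:1 pp1:1 pp2:1 pp3:1
Op 6: fork(P1) -> P2. 4 ppages; refcounts: pp0:2 pp1:1 pp2:2 pp3:1
Op 7: fork(P0) -> P3. 4 ppages; refcounts: pp0:2 pp1:2 pp2:2 pp3:2

Answer: 2 2 2 2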